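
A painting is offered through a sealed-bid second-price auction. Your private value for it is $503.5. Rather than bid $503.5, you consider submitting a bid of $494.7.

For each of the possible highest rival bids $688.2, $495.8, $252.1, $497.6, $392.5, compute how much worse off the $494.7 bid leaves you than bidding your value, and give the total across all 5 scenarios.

The deviation costs you only when the competing bid falls strictly between $494.7 and $503.5; elsewhere both bids give the same outcome.
$688.2: outcomes coincide → loss $0.
$495.8: truthful payoff $7.7, deviation payoff $0 → loss $7.7.
$252.1: outcomes coincide → loss $0.
$497.6: truthful payoff $5.9, deviation payoff $0 → loss $5.9.
$392.5: outcomes coincide → loss $0.
Total loss = $7.7 + $5.9 = $13.6.

$13.6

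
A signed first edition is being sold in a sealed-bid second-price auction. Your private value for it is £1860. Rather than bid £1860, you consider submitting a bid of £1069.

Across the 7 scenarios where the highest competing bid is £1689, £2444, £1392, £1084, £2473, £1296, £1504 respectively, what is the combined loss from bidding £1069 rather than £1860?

£2335

The deviation costs you only when the competing bid falls strictly between £1069 and £1860; elsewhere both bids give the same outcome.
£1689: truthful payoff £171, deviation payoff £0 → loss £171.
£2444: outcomes coincide → loss £0.
£1392: truthful payoff £468, deviation payoff £0 → loss £468.
£1084: truthful payoff £776, deviation payoff £0 → loss £776.
£2473: outcomes coincide → loss £0.
£1296: truthful payoff £564, deviation payoff £0 → loss £564.
£1504: truthful payoff £356, deviation payoff £0 → loss £356.
Total loss = £171 + £468 + £776 + £564 + £356 = £2335.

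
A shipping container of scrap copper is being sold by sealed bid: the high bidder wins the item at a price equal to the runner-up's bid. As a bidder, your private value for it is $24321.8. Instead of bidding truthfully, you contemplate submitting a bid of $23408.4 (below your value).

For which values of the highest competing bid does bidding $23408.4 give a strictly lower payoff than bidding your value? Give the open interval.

If the competing bid is below $23408.4, both bids win at the same price — no difference.
If it is above $24321.8, both bids lose — no difference.
If it lies strictly between $23408.4 and $24321.8, bidding your value wins at a price below your value (positive payoff) while bidding $23408.4 loses (payoff 0).
So the deviation strictly hurts on the open interval ($23408.4, $24321.8).

($23408.4, $24321.8)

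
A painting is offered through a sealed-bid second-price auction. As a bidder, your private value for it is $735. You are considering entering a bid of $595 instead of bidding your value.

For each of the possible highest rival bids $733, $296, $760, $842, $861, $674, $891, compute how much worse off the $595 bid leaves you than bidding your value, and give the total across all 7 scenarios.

The deviation costs you only when the competing bid falls strictly between $595 and $735; elsewhere both bids give the same outcome.
$733: truthful payoff $2, deviation payoff $0 → loss $2.
$296: outcomes coincide → loss $0.
$760: outcomes coincide → loss $0.
$842: outcomes coincide → loss $0.
$861: outcomes coincide → loss $0.
$674: truthful payoff $61, deviation payoff $0 → loss $61.
$891: outcomes coincide → loss $0.
Total loss = $2 + $61 = $63.
In a second-price auction your bid sets only whether you win, not what you pay, so bidding your true value is weakly dominant.

$63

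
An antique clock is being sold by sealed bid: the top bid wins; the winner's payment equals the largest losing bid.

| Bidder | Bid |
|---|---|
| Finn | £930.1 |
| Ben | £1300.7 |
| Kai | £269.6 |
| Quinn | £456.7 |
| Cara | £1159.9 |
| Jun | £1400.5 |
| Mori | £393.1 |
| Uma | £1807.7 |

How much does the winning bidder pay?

Highest bid: Uma at £1807.7, so Uma wins.
Second-highest bid: Jun at £1400.5 — that is the price the winner pays.

£1400.5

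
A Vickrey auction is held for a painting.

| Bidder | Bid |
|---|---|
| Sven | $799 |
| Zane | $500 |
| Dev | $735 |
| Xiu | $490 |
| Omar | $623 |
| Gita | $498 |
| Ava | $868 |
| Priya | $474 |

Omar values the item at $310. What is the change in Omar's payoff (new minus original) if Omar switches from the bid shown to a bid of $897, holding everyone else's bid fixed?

The highest bid among the other bidders is $868; Omar's bid doesn't change that.
Original bid $623: Omar is not highest (top rival bid is $868); payoff $0.
Alternative bid $897: Omar is highest, pays the top rival bid $868; payoff $310 − $868 = −$558.
Change in payoff = −$558 − ($0) = −$558.

−$558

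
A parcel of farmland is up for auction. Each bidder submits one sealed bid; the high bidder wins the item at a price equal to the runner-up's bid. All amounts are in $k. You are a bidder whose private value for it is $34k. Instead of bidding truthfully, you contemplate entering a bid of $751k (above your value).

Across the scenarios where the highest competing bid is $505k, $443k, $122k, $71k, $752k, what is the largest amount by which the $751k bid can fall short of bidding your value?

$471k

$505k: truthful gives $0k, deviation gives −$471k → loss $471k.
$443k: truthful gives $0k, deviation gives −$409k → loss $409k.
$122k: truthful gives $0k, deviation gives −$88k → loss $88k.
$71k: truthful gives $0k, deviation gives −$37k → loss $37k.
$752k: same outcome either way → loss $0k.
Maximum loss: $471k.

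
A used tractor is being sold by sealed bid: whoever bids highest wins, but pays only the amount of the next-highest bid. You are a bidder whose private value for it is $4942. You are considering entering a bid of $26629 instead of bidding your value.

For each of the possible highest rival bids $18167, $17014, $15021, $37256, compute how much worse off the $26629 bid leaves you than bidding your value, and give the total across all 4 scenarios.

$35376

The deviation costs you only when the competing bid falls strictly between $4942 and $26629; elsewhere both bids give the same outcome.
$18167: truthful payoff $0, deviation payoff −$13225 → loss $13225.
$17014: truthful payoff $0, deviation payoff −$12072 → loss $12072.
$15021: truthful payoff $0, deviation payoff −$10079 → loss $10079.
$37256: outcomes coincide → loss $0.
Total loss = $13225 + $12072 + $10079 = $35376.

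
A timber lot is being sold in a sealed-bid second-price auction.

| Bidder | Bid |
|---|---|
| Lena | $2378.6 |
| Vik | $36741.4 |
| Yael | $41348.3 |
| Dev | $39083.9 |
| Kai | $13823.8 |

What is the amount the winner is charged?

$39083.9

Highest bid: Yael at $41348.3, so Yael wins.
Second-highest bid: Dev at $39083.9 — that is the price the winner pays.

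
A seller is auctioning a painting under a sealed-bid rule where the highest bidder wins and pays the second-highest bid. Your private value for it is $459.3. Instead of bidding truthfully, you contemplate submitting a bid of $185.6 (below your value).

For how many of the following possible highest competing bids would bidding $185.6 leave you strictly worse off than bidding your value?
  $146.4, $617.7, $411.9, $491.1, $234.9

2

The deviation hurts exactly when the highest competing bid lies strictly between $185.6 and $459.3 — underbidding then forfeits a profitable win.
$146.4: below both → same outcome either way.
$617.7: above both → same outcome either way.
$411.9: inside the interval → strictly worse (loss $47.4).
$491.1: above both → same outcome either way.
$234.9: inside the interval → strictly worse (loss $224.4).
Count: 2.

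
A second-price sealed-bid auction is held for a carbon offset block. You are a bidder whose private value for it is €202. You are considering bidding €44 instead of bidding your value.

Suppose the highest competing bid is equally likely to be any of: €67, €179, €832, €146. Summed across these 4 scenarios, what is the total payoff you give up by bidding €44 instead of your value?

The deviation costs you only when the competing bid falls strictly between €44 and €202; elsewhere both bids give the same outcome.
€67: truthful payoff €135, deviation payoff €0 → loss €135.
€179: truthful payoff €23, deviation payoff €0 → loss €23.
€832: outcomes coincide → loss €0.
€146: truthful payoff €56, deviation payoff €0 → loss €56.
Total loss = €135 + €23 + €56 = €214.

€214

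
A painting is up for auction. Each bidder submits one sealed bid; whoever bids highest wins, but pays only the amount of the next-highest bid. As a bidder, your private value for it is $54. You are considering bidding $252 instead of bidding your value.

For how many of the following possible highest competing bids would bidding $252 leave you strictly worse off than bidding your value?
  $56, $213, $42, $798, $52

2

The deviation hurts exactly when the highest competing bid lies strictly between $54 and $252 — overbidding then wins at a price above your value.
$56: inside the interval → strictly worse (loss $2).
$213: inside the interval → strictly worse (loss $159).
$42: below both → same outcome either way.
$798: above both → same outcome either way.
$52: below both → same outcome either way.
Count: 2.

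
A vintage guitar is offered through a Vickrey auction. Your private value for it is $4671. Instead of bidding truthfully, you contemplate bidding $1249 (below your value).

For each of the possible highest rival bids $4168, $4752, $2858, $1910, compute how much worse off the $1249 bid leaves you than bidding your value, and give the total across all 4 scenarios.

$5077

The deviation costs you only when the competing bid falls strictly between $1249 and $4671; elsewhere both bids give the same outcome.
$4168: truthful payoff $503, deviation payoff $0 → loss $503.
$4752: outcomes coincide → loss $0.
$2858: truthful payoff $1813, deviation payoff $0 → loss $1813.
$1910: truthful payoff $2761, deviation payoff $0 → loss $2761.
Total loss = $503 + $1813 + $2761 = $5077.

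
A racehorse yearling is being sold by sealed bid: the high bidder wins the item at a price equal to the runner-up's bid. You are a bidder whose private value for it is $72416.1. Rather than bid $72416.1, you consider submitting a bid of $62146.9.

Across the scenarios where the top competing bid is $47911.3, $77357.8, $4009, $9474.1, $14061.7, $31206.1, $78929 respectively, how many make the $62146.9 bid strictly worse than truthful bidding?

0

The deviation hurts exactly when the highest competing bid lies strictly between $62146.9 and $72416.1 — underbidding then forfeits a profitable win.
$47911.3: below both → same outcome either way.
$77357.8: above both → same outcome either way.
$4009: below both → same outcome either way.
$9474.1: below both → same outcome either way.
$14061.7: below both → same outcome either way.
$31206.1: below both → same outcome either way.
$78929: above both → same outcome either way.
Count: 0.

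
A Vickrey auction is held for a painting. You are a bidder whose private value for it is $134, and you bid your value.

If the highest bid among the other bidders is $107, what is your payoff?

Your bid $134 exceeds the highest competing bid $107, so you win.
In a second-price auction the winner pays the second-highest bid, $107.
Payoff = value − price = $134 − $107 = $27.

$27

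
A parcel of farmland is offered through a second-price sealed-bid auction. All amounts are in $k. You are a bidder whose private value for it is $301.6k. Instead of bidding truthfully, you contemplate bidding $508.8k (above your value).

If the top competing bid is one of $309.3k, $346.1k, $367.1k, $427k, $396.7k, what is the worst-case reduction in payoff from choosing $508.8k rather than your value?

$309.3k: truthful gives $0k, deviation gives −$7.7k → loss $7.7k.
$346.1k: truthful gives $0k, deviation gives −$44.5k → loss $44.5k.
$367.1k: truthful gives $0k, deviation gives −$65.5k → loss $65.5k.
$427k: truthful gives $0k, deviation gives −$125.4k → loss $125.4k.
$396.7k: truthful gives $0k, deviation gives −$95.1k → loss $95.1k.
Maximum loss: $125.4k.

$125.4k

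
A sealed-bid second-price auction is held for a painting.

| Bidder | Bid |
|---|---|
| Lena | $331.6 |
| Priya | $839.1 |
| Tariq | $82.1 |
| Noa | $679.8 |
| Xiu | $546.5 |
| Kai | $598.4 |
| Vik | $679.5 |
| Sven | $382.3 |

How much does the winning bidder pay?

Highest bid: Priya at $839.1, so Priya wins.
Second-highest bid: Noa at $679.8 — that is the price the winner pays.

$679.8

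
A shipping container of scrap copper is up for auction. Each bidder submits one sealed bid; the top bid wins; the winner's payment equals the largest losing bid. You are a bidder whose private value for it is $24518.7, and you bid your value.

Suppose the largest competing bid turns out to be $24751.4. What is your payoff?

$0

Your bid $24518.7 is below the highest competing bid $24751.4, so you lose.
A losing bidder pays nothing and receives nothing: payoff = $0.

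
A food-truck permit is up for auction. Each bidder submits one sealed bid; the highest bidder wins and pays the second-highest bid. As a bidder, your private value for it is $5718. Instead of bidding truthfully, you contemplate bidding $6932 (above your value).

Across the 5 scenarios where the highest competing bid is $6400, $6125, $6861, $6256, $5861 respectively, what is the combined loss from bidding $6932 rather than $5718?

The deviation costs you only when the competing bid falls strictly between $5718 and $6932; elsewhere both bids give the same outcome.
$6400: truthful payoff $0, deviation payoff −$682 → loss $682.
$6125: truthful payoff $0, deviation payoff −$407 → loss $407.
$6861: truthful payoff $0, deviation payoff −$1143 → loss $1143.
$6256: truthful payoff $0, deviation payoff −$538 → loss $538.
$5861: truthful payoff $0, deviation payoff −$143 → loss $143.
Total loss = $682 + $407 + $1143 + $538 + $143 = $2913.
In a second-price auction your bid sets only whether you win, not what you pay, so bidding your true value is weakly dominant.

$2913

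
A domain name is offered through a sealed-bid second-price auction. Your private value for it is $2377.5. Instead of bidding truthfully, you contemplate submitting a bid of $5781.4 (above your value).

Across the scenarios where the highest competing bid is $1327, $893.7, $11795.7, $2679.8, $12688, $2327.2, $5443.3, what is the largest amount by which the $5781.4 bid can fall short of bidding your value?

$1327: same outcome either way → loss $0.
$893.7: same outcome either way → loss $0.
$11795.7: same outcome either way → loss $0.
$2679.8: truthful gives $0, deviation gives −$302.3 → loss $302.3.
$12688: same outcome either way → loss $0.
$2327.2: same outcome either way → loss $0.
$5443.3: truthful gives $0, deviation gives −$3065.8 → loss $3065.8.
Maximum loss: $3065.8.

$3065.8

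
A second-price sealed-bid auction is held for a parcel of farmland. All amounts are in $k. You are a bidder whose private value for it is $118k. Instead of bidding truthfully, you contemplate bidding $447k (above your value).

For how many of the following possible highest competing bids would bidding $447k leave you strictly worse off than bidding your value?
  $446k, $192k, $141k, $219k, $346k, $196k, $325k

The deviation hurts exactly when the highest competing bid lies strictly between $118k and $447k — overbidding then wins at a price above your value.
$446k: inside the interval → strictly worse (loss $328k).
$192k: inside the interval → strictly worse (loss $74k).
$141k: inside the interval → strictly worse (loss $23k).
$219k: inside the interval → strictly worse (loss $101k).
$346k: inside the interval → strictly worse (loss $228k).
$196k: inside the interval → strictly worse (loss $78k).
$325k: inside the interval → strictly worse (loss $207k).
Count: 7.

7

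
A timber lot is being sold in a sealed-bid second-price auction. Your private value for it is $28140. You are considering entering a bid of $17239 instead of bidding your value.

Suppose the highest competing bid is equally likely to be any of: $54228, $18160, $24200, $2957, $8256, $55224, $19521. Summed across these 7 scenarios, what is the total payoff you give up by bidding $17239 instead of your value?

$22539

The deviation costs you only when the competing bid falls strictly between $17239 and $28140; elsewhere both bids give the same outcome.
$54228: outcomes coincide → loss $0.
$18160: truthful payoff $9980, deviation payoff $0 → loss $9980.
$24200: truthful payoff $3940, deviation payoff $0 → loss $3940.
$2957: outcomes coincide → loss $0.
$8256: outcomes coincide → loss $0.
$55224: outcomes coincide → loss $0.
$19521: truthful payoff $8619, deviation payoff $0 → loss $8619.
Total loss = $9980 + $3940 + $8619 = $22539.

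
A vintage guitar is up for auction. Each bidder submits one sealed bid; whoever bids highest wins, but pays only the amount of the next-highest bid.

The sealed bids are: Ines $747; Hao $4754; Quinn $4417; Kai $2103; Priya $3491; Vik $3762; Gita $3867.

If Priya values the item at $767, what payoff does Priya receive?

Highest bid: Hao at $4754, so Hao wins.
Second-highest bid: Quinn at $4417 — that is the price the winner pays.
Priya did not win, so Priya pays nothing and receives nothing: payoff $0.

$0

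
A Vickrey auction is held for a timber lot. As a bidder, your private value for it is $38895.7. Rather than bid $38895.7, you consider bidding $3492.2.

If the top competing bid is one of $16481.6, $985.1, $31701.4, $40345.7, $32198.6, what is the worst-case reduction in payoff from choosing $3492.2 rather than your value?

$22414.1

$16481.6: truthful gives $22414.1, deviation gives $0 → loss $22414.1.
$985.1: same outcome either way → loss $0.
$31701.4: truthful gives $7194.3, deviation gives $0 → loss $7194.3.
$40345.7: same outcome either way → loss $0.
$32198.6: truthful gives $6697.1, deviation gives $0 → loss $6697.1.
Maximum loss: $22414.1.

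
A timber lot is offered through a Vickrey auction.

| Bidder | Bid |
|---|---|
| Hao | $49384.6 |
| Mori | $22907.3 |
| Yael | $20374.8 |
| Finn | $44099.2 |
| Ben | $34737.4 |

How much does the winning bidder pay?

Highest bid: Hao at $49384.6, so Hao wins.
Second-highest bid: Finn at $44099.2 — that is the price the winner pays.

$44099.2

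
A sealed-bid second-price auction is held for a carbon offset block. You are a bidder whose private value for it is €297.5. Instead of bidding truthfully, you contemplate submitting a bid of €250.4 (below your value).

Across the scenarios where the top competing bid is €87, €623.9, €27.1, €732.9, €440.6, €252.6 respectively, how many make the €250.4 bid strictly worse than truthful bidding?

1

The deviation hurts exactly when the highest competing bid lies strictly between €250.4 and €297.5 — underbidding then forfeits a profitable win.
€87: below both → same outcome either way.
€623.9: above both → same outcome either way.
€27.1: below both → same outcome either way.
€732.9: above both → same outcome either way.
€440.6: above both → same outcome either way.
€252.6: inside the interval → strictly worse (loss €44.9).
Count: 1.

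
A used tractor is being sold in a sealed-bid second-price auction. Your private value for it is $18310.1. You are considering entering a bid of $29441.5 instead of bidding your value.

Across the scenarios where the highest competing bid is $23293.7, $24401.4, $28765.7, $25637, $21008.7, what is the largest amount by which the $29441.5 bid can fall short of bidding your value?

$10455.6

$23293.7: truthful gives $0, deviation gives −$4983.6 → loss $4983.6.
$24401.4: truthful gives $0, deviation gives −$6091.3 → loss $6091.3.
$28765.7: truthful gives $0, deviation gives −$10455.6 → loss $10455.6.
$25637: truthful gives $0, deviation gives −$7326.9 → loss $7326.9.
$21008.7: truthful gives $0, deviation gives −$2698.6 → loss $2698.6.
Maximum loss: $10455.6.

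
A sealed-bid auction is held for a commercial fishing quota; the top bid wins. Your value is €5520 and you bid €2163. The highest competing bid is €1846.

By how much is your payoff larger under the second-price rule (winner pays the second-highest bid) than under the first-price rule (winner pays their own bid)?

You have the highest bid, so you win under either rule.
Second-price: pay €1846 → payoff €3674.
First-price: pay your own bid €2163 → payoff €3357.
Difference = €3674 − (€3357) = €317.

€317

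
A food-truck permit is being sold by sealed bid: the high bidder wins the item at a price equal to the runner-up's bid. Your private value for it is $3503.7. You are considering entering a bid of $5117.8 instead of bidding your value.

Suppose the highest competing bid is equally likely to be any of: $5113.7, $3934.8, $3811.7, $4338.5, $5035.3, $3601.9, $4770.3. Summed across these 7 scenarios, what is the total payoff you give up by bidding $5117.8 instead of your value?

$6080.3

The deviation costs you only when the competing bid falls strictly between $3503.7 and $5117.8; elsewhere both bids give the same outcome.
$5113.7: truthful payoff $0, deviation payoff −$1610 → loss $1610.
$3934.8: truthful payoff $0, deviation payoff −$431.1 → loss $431.1.
$3811.7: truthful payoff $0, deviation payoff −$308 → loss $308.
$4338.5: truthful payoff $0, deviation payoff −$834.8 → loss $834.8.
$5035.3: truthful payoff $0, deviation payoff −$1531.6 → loss $1531.6.
$3601.9: truthful payoff $0, deviation payoff −$98.2 → loss $98.2.
$4770.3: truthful payoff $0, deviation payoff −$1266.6 → loss $1266.6.
Total loss = $1610 + $431.1 + $308 + $834.8 + $1531.6 + $98.2 + $1266.6 = $6080.3.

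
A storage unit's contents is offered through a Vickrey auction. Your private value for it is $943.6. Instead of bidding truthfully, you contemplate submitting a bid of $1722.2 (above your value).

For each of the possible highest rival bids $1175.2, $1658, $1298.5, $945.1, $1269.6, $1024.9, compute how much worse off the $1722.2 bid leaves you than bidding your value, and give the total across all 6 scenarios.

$1709.7

The deviation costs you only when the competing bid falls strictly between $943.6 and $1722.2; elsewhere both bids give the same outcome.
$1175.2: truthful payoff $0, deviation payoff −$231.6 → loss $231.6.
$1658: truthful payoff $0, deviation payoff −$714.4 → loss $714.4.
$1298.5: truthful payoff $0, deviation payoff −$354.9 → loss $354.9.
$945.1: truthful payoff $0, deviation payoff −$1.5 → loss $1.5.
$1269.6: truthful payoff $0, deviation payoff −$326 → loss $326.
$1024.9: truthful payoff $0, deviation payoff −$81.3 → loss $81.3.
Total loss = $231.6 + $714.4 + $354.9 + $1.5 + $326 + $81.3 = $1709.7.
Because the price is fixed by the runner-up's bid, deviating from your value can only change a good outcome into a bad one — never the reverse.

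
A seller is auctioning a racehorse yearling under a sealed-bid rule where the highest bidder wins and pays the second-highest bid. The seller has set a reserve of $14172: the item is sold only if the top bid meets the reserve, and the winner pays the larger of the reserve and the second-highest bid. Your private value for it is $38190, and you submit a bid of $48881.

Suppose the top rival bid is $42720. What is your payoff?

Your bid $48881 is the highest and exceeds the reserve.
Price = max(second-highest bid, reserve) = max($42720, $14172) = $42720.
Payoff = $38190 − $42720 = −$4530.

−$4530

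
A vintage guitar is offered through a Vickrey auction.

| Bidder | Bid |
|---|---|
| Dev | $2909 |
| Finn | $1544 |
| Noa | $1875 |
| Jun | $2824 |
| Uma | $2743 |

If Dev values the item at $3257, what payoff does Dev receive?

$433

Highest bid: Dev at $2909, so Dev wins.
Second-highest bid: Jun at $2824 — that is the price the winner pays.
Dev's payoff = value − price = $3257 − $2824 = $433.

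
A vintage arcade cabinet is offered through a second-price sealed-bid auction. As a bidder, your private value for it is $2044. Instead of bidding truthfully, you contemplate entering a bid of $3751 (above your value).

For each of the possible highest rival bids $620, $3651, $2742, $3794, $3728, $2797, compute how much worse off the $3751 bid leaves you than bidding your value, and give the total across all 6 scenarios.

The deviation costs you only when the competing bid falls strictly between $2044 and $3751; elsewhere both bids give the same outcome.
$620: outcomes coincide → loss $0.
$3651: truthful payoff $0, deviation payoff −$1607 → loss $1607.
$2742: truthful payoff $0, deviation payoff −$698 → loss $698.
$3794: outcomes coincide → loss $0.
$3728: truthful payoff $0, deviation payoff −$1684 → loss $1684.
$2797: truthful payoff $0, deviation payoff −$753 → loss $753.
Total loss = $1607 + $698 + $1684 + $753 = $4742.

$4742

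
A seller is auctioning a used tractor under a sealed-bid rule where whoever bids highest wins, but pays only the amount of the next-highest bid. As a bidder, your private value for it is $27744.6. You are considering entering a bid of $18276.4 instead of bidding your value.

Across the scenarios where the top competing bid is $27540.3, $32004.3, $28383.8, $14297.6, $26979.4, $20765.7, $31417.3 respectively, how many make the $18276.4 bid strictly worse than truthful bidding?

The deviation hurts exactly when the highest competing bid lies strictly between $18276.4 and $27744.6 — underbidding then forfeits a profitable win.
$27540.3: inside the interval → strictly worse (loss $204.3).
$32004.3: above both → same outcome either way.
$28383.8: above both → same outcome either way.
$14297.6: below both → same outcome either way.
$26979.4: inside the interval → strictly worse (loss $765.2).
$20765.7: inside the interval → strictly worse (loss $6978.9).
$31417.3: above both → same outcome either way.
Count: 3.

3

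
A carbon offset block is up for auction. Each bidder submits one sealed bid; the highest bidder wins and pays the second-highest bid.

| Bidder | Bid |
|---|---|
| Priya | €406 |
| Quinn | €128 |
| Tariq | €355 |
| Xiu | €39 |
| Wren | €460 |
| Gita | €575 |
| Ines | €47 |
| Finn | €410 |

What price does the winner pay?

Highest bid: Gita at €575, so Gita wins.
Second-highest bid: Wren at €460 — that is the price the winner pays.

€460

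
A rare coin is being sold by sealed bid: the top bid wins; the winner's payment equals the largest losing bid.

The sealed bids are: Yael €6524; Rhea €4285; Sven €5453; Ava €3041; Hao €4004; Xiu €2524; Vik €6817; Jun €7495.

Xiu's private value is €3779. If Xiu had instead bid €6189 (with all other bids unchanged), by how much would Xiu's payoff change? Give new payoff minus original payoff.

€0

The highest bid among the other bidders is €7495; Xiu's bid doesn't change that.
Original bid €2524: Xiu is not highest (top rival bid is €7495); payoff €0.
Alternative bid €6189: Xiu is not highest (top rival bid is €7495); payoff €0.
Change in payoff = €0 − (€0) = €0.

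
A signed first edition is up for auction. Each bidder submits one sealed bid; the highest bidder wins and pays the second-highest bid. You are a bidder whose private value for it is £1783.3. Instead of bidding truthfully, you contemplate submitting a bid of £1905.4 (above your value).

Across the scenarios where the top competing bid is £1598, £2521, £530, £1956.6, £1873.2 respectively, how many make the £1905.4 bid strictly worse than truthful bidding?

1

The deviation hurts exactly when the highest competing bid lies strictly between £1783.3 and £1905.4 — overbidding then wins at a price above your value.
£1598: below both → same outcome either way.
£2521: above both → same outcome either way.
£530: below both → same outcome either way.
£1956.6: above both → same outcome either way.
£1873.2: inside the interval → strictly worse (loss £89.9).
Count: 1.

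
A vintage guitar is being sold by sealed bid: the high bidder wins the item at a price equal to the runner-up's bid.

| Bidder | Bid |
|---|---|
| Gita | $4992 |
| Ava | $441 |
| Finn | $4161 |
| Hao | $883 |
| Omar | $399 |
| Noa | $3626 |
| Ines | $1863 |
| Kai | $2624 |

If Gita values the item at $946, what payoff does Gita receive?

−$3215

Highest bid: Gita at $4992, so Gita wins.
Second-highest bid: Finn at $4161 — that is the price the winner pays.
Gita's payoff = value − price = $946 − $4161 = −$3215.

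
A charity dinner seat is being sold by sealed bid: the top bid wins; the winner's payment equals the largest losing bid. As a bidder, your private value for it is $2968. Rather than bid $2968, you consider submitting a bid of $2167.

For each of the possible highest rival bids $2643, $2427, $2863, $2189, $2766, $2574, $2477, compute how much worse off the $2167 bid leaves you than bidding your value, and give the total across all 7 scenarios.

$2837

The deviation costs you only when the competing bid falls strictly between $2167 and $2968; elsewhere both bids give the same outcome.
$2643: truthful payoff $325, deviation payoff $0 → loss $325.
$2427: truthful payoff $541, deviation payoff $0 → loss $541.
$2863: truthful payoff $105, deviation payoff $0 → loss $105.
$2189: truthful payoff $779, deviation payoff $0 → loss $779.
$2766: truthful payoff $202, deviation payoff $0 → loss $202.
$2574: truthful payoff $394, deviation payoff $0 → loss $394.
$2477: truthful payoff $491, deviation payoff $0 → loss $491.
Total loss = $325 + $541 + $105 + $779 + $202 + $394 + $491 = $2837.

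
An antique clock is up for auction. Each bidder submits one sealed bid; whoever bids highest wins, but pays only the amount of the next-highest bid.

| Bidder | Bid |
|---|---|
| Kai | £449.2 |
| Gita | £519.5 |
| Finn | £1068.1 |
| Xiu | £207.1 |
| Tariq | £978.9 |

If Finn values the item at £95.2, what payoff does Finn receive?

Highest bid: Finn at £1068.1, so Finn wins.
Second-highest bid: Tariq at £978.9 — that is the price the winner pays.
Finn's payoff = value − price = £95.2 − £978.9 = −£883.7.

−£883.7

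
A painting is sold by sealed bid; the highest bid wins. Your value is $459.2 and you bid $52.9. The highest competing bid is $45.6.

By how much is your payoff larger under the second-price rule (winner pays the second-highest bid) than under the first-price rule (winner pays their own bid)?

$7.3

You have the highest bid, so you win under either rule.
Second-price: pay $45.6 → payoff $413.6.
First-price: pay your own bid $52.9 → payoff $406.3.
Difference = $413.6 − ($406.3) = $7.3.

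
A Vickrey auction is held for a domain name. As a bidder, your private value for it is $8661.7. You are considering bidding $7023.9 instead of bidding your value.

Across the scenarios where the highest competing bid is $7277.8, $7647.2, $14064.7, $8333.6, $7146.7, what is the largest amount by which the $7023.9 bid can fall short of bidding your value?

$1515

$7277.8: truthful gives $1383.9, deviation gives $0 → loss $1383.9.
$7647.2: truthful gives $1014.5, deviation gives $0 → loss $1014.5.
$14064.7: same outcome either way → loss $0.
$8333.6: truthful gives $328.1, deviation gives $0 → loss $328.1.
$7146.7: truthful gives $1515, deviation gives $0 → loss $1515.
Maximum loss: $1515.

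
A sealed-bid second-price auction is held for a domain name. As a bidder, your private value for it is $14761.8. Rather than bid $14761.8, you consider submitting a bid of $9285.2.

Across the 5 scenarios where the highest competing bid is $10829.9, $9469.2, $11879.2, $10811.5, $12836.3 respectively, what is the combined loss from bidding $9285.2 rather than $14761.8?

$17982.9

The deviation costs you only when the competing bid falls strictly between $9285.2 and $14761.8; elsewhere both bids give the same outcome.
$10829.9: truthful payoff $3931.9, deviation payoff $0 → loss $3931.9.
$9469.2: truthful payoff $5292.6, deviation payoff $0 → loss $5292.6.
$11879.2: truthful payoff $2882.6, deviation payoff $0 → loss $2882.6.
$10811.5: truthful payoff $3950.3, deviation payoff $0 → loss $3950.3.
$12836.3: truthful payoff $1925.5, deviation payoff $0 → loss $1925.5.
Total loss = $3931.9 + $5292.6 + $2882.6 + $3950.3 + $1925.5 = $17982.9.
Because the price is fixed by the runner-up's bid, deviating from your value can only change a good outcome into a bad one — never the reverse.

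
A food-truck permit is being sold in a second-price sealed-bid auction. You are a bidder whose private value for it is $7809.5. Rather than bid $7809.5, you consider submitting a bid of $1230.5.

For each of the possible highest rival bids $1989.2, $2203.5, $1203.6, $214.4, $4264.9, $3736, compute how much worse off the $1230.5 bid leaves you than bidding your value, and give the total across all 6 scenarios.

The deviation costs you only when the competing bid falls strictly between $1230.5 and $7809.5; elsewhere both bids give the same outcome.
$1989.2: truthful payoff $5820.3, deviation payoff $0 → loss $5820.3.
$2203.5: truthful payoff $5606, deviation payoff $0 → loss $5606.
$1203.6: outcomes coincide → loss $0.
$214.4: outcomes coincide → loss $0.
$4264.9: truthful payoff $3544.6, deviation payoff $0 → loss $3544.6.
$3736: truthful payoff $4073.5, deviation payoff $0 → loss $4073.5.
Total loss = $5820.3 + $5606 + $3544.6 + $4073.5 = $19044.4.

$19044.4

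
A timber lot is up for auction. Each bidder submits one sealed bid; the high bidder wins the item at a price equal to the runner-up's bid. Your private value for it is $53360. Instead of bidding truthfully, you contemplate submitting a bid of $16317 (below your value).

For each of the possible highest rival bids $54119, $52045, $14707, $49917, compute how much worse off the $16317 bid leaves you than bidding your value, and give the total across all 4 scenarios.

The deviation costs you only when the competing bid falls strictly between $16317 and $53360; elsewhere both bids give the same outcome.
$54119: outcomes coincide → loss $0.
$52045: truthful payoff $1315, deviation payoff $0 → loss $1315.
$14707: outcomes coincide → loss $0.
$49917: truthful payoff $3443, deviation payoff $0 → loss $3443.
Total loss = $1315 + $3443 = $4758.
In a second-price auction your bid sets only whether you win, not what you pay, so bidding your true value is weakly dominant.

$4758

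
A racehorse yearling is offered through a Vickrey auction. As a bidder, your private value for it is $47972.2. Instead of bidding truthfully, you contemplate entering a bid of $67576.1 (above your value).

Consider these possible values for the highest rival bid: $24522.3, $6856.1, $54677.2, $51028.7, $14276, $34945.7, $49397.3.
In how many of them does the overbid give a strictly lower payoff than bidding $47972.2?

3

The deviation hurts exactly when the highest competing bid lies strictly between $47972.2 and $67576.1 — overbidding then wins at a price above your value.
$24522.3: below both → same outcome either way.
$6856.1: below both → same outcome either way.
$54677.2: inside the interval → strictly worse (loss $6705).
$51028.7: inside the interval → strictly worse (loss $3056.5).
$14276: below both → same outcome either way.
$34945.7: below both → same outcome either way.
$49397.3: inside the interval → strictly worse (loss $1425.1).
Count: 3.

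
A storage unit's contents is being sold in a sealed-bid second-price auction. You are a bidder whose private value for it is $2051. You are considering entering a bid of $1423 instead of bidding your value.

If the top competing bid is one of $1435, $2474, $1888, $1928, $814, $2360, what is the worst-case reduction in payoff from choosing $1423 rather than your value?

$1435: truthful gives $616, deviation gives $0 → loss $616.
$2474: same outcome either way → loss $0.
$1888: truthful gives $163, deviation gives $0 → loss $163.
$1928: truthful gives $123, deviation gives $0 → loss $123.
$814: same outcome either way → loss $0.
$2360: same outcome either way → loss $0.
Maximum loss: $616.

$616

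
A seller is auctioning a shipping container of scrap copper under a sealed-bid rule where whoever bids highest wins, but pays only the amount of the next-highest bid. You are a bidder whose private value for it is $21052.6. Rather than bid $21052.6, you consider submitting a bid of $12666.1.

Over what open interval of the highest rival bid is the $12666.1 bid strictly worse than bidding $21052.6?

If the competing bid is below $12666.1, both bids win at the same price — no difference.
If it is above $21052.6, both bids lose — no difference.
If it lies strictly between $12666.1 and $21052.6, bidding your value wins at a price below your value (positive payoff) while bidding $12666.1 loses (payoff 0).
So the deviation strictly hurts on the open interval ($12666.1, $21052.6).

($12666.1, $21052.6)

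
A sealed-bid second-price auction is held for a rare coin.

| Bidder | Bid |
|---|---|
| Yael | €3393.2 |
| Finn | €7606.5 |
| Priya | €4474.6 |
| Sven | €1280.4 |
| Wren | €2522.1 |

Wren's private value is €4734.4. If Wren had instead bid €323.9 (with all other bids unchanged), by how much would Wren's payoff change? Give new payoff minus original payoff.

The highest bid among the other bidders is €7606.5; Wren's bid doesn't change that.
Original bid €2522.1: Wren is not highest (top rival bid is €7606.5); payoff €0.
Alternative bid €323.9: Wren is not highest (top rival bid is €7606.5); payoff €0.
Change in payoff = €0 − (€0) = €0.

€0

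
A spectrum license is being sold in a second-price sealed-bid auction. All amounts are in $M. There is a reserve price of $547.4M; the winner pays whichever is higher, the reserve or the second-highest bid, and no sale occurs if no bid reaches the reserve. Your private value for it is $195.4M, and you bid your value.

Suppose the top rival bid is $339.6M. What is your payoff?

Your bid $195.4M is below the highest competing bid $339.6M, so you lose. Payoff $0M.

$0M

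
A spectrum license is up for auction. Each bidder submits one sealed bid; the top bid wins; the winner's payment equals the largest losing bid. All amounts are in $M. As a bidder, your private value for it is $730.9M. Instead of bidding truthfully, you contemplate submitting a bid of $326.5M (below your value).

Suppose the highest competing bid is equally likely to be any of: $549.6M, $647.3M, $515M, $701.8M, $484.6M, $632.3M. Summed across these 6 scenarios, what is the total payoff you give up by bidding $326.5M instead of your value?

The deviation costs you only when the competing bid falls strictly between $326.5M and $730.9M; elsewhere both bids give the same outcome.
$549.6M: truthful payoff $181.3M, deviation payoff $0M → loss $181.3M.
$647.3M: truthful payoff $83.6M, deviation payoff $0M → loss $83.6M.
$515M: truthful payoff $215.9M, deviation payoff $0M → loss $215.9M.
$701.8M: truthful payoff $29.1M, deviation payoff $0M → loss $29.1M.
$484.6M: truthful payoff $246.3M, deviation payoff $0M → loss $246.3M.
$632.3M: truthful payoff $98.6M, deviation payoff $0M → loss $98.6M.
Total loss = $181.3M + $83.6M + $215.9M + $29.1M + $246.3M + $98.6M = $854.8M.

$854.8M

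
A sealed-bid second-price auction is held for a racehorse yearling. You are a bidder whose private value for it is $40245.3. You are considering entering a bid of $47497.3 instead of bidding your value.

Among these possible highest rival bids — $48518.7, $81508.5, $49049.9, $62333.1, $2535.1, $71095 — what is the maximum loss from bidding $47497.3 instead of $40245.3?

$0

$48518.7: same outcome either way → loss $0.
$81508.5: same outcome either way → loss $0.
$49049.9: same outcome either way → loss $0.
$62333.1: same outcome either way → loss $0.
$2535.1: same outcome either way → loss $0.
$71095: same outcome either way → loss $0.
Maximum loss: $0.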